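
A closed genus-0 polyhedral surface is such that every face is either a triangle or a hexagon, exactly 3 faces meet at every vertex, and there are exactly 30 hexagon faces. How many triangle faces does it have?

Let x be the number of triangles; then F = 30 + x.
Edge–face incidences: 2E = 6·30 + 3·x = 180 + 3x.
Every vertex has degree 3, so 3V = 2E.
Euler: V − E + F = 2 ⇒ (2E)/3 − E + (30 + x) = 2.
Multiply by 6: 2·(2E) − 3·(2E) + 6·(30 + x) = 12, i.e. 180 + 6x − (180 + 3x) = 12.
Collecting terms: 3x = 12, so x = 4.
Then 2E = 180 + 3·4 = 192, so E = 96, V = 2E/3 = 64, F = 30 + 4 = 34.

4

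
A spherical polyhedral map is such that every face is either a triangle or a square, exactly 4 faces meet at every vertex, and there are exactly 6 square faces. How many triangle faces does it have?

Let x be the number of triangles; then F = 6 + x.
Edge–face incidences: 2E = 4·6 + 3·x = 24 + 3x.
Every vertex has degree 4, so 4V = 2E.
Euler: V − E + F = 2 ⇒ (2E)/4 − E + (6 + x) = 2.
Multiply by 8: 2·(2E) − 4·(2E) + 8·(6 + x) = 16, i.e. 48 + 8x − 2·(24 + 3x) = 16.
Collecting terms: 2x = 16, so x = 8.
Then 2E = 24 + 3·8 = 48, so E = 24, V = 2E/4 = 12, F = 6 + 8 = 14.

8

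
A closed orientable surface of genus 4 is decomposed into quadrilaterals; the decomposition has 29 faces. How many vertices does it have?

23

χ = 2 − 2·4 = -6, and every face is a square so 4F = 2E.
E = 4·29/2 = 58. Then V = -6 + E − F = -6 + 58 − 29 = 23.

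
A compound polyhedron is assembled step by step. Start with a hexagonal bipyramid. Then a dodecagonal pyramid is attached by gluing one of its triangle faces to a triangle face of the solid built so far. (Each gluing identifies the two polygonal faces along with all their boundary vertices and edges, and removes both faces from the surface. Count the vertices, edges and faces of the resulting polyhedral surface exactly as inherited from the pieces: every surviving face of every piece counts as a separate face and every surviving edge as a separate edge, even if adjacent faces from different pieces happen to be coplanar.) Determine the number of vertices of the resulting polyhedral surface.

A hexagonal bipyramid: V=8, E=18, F=12.
Attach a dodecagonal pyramid (V=13, E=24, F=13) along a 3-gon: merge 3 vertices and 3 edges, delete both glued faces → V=18, E=39, F=23.
Check: V − E + F = 18 − 39 + 23 = 2.

18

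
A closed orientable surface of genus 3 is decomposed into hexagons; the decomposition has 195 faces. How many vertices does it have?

386

χ = 2 − 2·3 = -4, and every face is a hexagon so 6F = 2E.
E = 6·195/2 = 585. Then V = -4 + E − F = -4 + 585 − 195 = 386.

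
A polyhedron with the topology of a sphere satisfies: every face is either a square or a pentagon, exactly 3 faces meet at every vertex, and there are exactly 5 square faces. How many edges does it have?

Let x be the number of pentagons; then F = 5 + x.
Edge–face incidences: 2E = 4·5 + 5·x = 20 + 5x.
Every vertex has degree 3, so 3V = 2E.
Euler: V − E + F = 2 ⇒ (2E)/3 − E + (5 + x) = 2.
Multiply by 6: 2·(2E) − 3·(2E) + 6·(5 + x) = 12, i.e. 30 + 6x − (20 + 5x) = 12.
Collecting terms: x + 10 = 12, so x = 2.
Then 2E = 20 + 5·2 = 30, so E = 15, V = 2E/3 = 10, F = 5 + 2 = 7.

15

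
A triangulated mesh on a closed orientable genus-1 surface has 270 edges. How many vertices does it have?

90

χ = 2 − 2·1 = 0, and every face is a triangle so 3F = 2E.
F = 2E/3 = 180. Then V = 0 + E − F = 0 + 270 − 180 = 90.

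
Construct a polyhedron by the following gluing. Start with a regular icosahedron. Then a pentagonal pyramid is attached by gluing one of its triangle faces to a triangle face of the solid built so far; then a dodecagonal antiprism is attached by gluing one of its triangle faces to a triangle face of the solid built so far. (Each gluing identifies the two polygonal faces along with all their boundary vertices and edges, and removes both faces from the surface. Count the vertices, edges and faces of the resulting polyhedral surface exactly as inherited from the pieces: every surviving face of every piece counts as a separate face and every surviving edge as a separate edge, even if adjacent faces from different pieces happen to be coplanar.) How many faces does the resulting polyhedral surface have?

A regular icosahedron: V=12, E=30, F=20.
Attach a pentagonal pyramid (V=6, E=10, F=6) along a 3-gon: merge 3 vertices and 3 edges, delete both glued faces → V=15, E=37, F=24.
Attach a dodecagonal antiprism (V=24, E=48, F=26) along a 3-gon: merge 3 vertices and 3 edges, delete both glued faces → V=36, E=82, F=48.
Check: V − E + F = 36 − 82 + 48 = 2.

48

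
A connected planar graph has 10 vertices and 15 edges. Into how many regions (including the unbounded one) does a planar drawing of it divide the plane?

7

Euler's formula for a connected plane graph: V − E + F = 2, so F = 2 − 10 + 15 = 7.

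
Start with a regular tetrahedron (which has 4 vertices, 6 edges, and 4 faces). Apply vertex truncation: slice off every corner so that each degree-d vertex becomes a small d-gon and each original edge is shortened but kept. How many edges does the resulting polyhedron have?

18

Truncation replaces each original edge-end by a new vertex, so V′ = 2E = 12.
Each original edge survives, and each old vertex of degree d contributes d new edges; summing degrees gives Σd = 2E, so E′ = E + 2E = 3E = 18.
Each original face survives and each original vertex becomes one new face: F′ = F + V = 8.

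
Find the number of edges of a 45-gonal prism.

A prism on an n-gon has two n-gon bases and n rectangular sides: V = 2·45 = 90, E = 3·45 = 135, F = 45 + 2 = 47.

135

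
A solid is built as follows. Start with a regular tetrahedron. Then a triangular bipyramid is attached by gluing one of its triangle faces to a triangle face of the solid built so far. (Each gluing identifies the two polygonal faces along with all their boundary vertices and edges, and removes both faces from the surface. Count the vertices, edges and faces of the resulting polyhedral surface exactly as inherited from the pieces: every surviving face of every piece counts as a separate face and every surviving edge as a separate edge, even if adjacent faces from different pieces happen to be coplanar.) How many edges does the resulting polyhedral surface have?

12

A regular tetrahedron: V=4, E=6, F=4.
Attach a triangular bipyramid (V=5, E=9, F=6) along a 3-gon: merge 3 vertices and 3 edges, delete both glued faces → V=6, E=12, F=8.
Check: V − E + F = 6 − 12 + 8 = 2.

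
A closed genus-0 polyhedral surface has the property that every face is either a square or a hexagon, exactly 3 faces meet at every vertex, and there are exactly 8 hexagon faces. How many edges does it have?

Let x be the number of squares; then F = 8 + x.
Edge–face incidences: 2E = 6·8 + 4·x = 48 + 4x.
Every vertex has degree 3, so 3V = 2E.
Euler: V − E + F = 2 ⇒ (2E)/3 − E + (8 + x) = 2.
Multiply by 6: 2·(2E) − 3·(2E) + 6·(8 + x) = 12, i.e. 48 + 6x − (48 + 4x) = 12.
Collecting terms: 2x = 12, so x = 6.
Then 2E = 48 + 4·6 = 72, so E = 36, V = 2E/3 = 24, F = 8 + 6 = 14.

36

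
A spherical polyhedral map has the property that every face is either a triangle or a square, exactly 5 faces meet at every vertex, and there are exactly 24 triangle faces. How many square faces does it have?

2

Let x be the number of squares; then F = 24 + x.
Edge–face incidences: 2E = 3·24 + 4·x = 72 + 4x.
Every vertex has degree 5, so 5V = 2E.
Euler: V − E + F = 2 ⇒ (2E)/5 − E + (24 + x) = 2.
Multiply by 10: 2·(2E) − 5·(2E) + 10·(24 + x) = 20, i.e. 240 + 10x − 3·(72 + 4x) = 20.
Collecting terms: −2x + 24 = 20, so −2x = −4, so x = 2.
Then 2E = 72 + 4·2 = 80, so E = 40, V = 2E/5 = 16, F = 24 + 2 = 26.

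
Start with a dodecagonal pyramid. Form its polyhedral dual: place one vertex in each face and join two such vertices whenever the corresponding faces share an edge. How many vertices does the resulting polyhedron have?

The base solid has V = 13, E = 24, F = 13.
The dual swaps V and F and preserves E: V′ = F = 13, E′ = E = 24, F′ = V = 13.

13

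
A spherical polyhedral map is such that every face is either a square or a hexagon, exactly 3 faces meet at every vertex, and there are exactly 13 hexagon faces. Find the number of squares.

Let x be the number of squares; then F = 13 + x.
Edge–face incidences: 2E = 6·13 + 4·x = 78 + 4x.
Every vertex has degree 3, so 3V = 2E.
Euler: V − E + F = 2 ⇒ (2E)/3 − E + (13 + x) = 2.
Multiply by 6: 2·(2E) − 3·(2E) + 6·(13 + x) = 12, i.e. 78 + 6x − (78 + 4x) = 12.
Collecting terms: 2x = 12, so x = 6.
Then 2E = 78 + 4·6 = 102, so E = 51, V = 2E/3 = 34, F = 13 + 6 = 19.

6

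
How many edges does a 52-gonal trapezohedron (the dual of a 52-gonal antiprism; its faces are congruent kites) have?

The n-trapezohedron (dual of the n-antiprism) has V = 2·52 + 2 = 106, E = 4·52 = 208, F = 2·52 = 104.

208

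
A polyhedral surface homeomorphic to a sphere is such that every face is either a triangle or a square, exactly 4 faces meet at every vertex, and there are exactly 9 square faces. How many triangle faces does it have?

Let x be the number of triangles; then F = 9 + x.
Edge–face incidences: 2E = 4·9 + 3·x = 36 + 3x.
Every vertex has degree 4, so 4V = 2E.
Euler: V − E + F = 2 ⇒ (2E)/4 − E + (9 + x) = 2.
Multiply by 8: 2·(2E) − 4·(2E) + 8·(9 + x) = 16, i.e. 72 + 8x − 2·(36 + 3x) = 16.
Collecting terms: 2x = 16, so x = 8.
Then 2E = 36 + 3·8 = 60, so E = 30, V = 2E/4 = 15, F = 9 + 8 = 17.

8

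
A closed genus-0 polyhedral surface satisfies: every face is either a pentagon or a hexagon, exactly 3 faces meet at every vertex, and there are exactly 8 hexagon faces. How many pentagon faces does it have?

Let x be the number of pentagons; then F = 8 + x.
Edge–face incidences: 2E = 6·8 + 5·x = 48 + 5x.
Every vertex has degree 3, so 3V = 2E.
Euler: V − E + F = 2 ⇒ (2E)/3 − E + (8 + x) = 2.
Multiply by 6: 2·(2E) − 3·(2E) + 6·(8 + x) = 12, i.e. 48 + 6x − (48 + 5x) = 12.
Collecting terms: x = 12.
Then 2E = 48 + 5·12 = 108, so E = 54, V = 2E/3 = 36, F = 8 + 12 = 20.

12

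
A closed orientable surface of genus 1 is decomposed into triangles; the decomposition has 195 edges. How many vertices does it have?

65

χ = 2 − 2·1 = 0, and every face is a triangle so 3F = 2E.
F = 2E/3 = 130. Then V = 0 + E − F = 0 + 195 − 130 = 65.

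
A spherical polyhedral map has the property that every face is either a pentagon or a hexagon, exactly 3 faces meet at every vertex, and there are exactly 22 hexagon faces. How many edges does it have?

Let x be the number of pentagons; then F = 22 + x.
Edge–face incidences: 2E = 6·22 + 5·x = 132 + 5x.
Every vertex has degree 3, so 3V = 2E.
Euler: V − E + F = 2 ⇒ (2E)/3 − E + (22 + x) = 2.
Multiply by 6: 2·(2E) − 3·(2E) + 6·(22 + x) = 12, i.e. 132 + 6x − (132 + 5x) = 12.
Collecting terms: x = 12.
Then 2E = 132 + 5·12 = 192, so E = 96, V = 2E/3 = 64, F = 22 + 12 = 34.

96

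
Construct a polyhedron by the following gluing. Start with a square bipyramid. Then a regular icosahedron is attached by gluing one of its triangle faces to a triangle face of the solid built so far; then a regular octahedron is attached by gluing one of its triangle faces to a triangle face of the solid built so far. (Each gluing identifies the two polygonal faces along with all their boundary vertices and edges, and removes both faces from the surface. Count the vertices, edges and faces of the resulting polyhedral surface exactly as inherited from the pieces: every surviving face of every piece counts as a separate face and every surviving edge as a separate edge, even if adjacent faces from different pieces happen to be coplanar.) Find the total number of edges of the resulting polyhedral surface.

A square bipyramid: V=6, E=12, F=8.
Attach a regular icosahedron (V=12, E=30, F=20) along a 3-gon: merge 3 vertices and 3 edges, delete both glued faces → V=15, E=39, F=26.
Attach a regular octahedron (V=6, E=12, F=8) along a 3-gon: merge 3 vertices and 3 edges, delete both glued faces → V=18, E=48, F=32.
Check: V − E + F = 18 − 48 + 32 = 2.

48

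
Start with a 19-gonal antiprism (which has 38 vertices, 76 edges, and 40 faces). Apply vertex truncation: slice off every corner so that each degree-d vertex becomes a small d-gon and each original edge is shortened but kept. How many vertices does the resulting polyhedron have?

Truncation replaces each original edge-end by a new vertex, so V′ = 2E = 152.
Each original edge survives, and each old vertex of degree d contributes d new edges; summing degrees gives Σd = 2E, so E′ = E + 2E = 3E = 228.
Each original face survives and each original vertex becomes one new face: F′ = F + V = 78.

152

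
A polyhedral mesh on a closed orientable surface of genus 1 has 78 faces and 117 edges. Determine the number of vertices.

For a closed orientable surface of genus 1, χ = 2 − 2·1 = 0.
V = 0 + E − F = 0 + 117 − 78 = 39.

39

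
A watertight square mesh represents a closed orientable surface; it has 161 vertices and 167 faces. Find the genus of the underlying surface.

Every face is a square, so 2E = 4·167 = 668, giving E = 334.
χ = V − E + F = 161 − 334 + 167 = -6.
For a closed orientable surface χ = 2 − 2g, so g = (2 − (-6))/2 = 4.

4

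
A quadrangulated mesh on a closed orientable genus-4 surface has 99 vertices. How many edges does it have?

χ = 2 − 2·4 = -6, and every face is a square so 4F = 2E.
V − E + F = -6 with E = 4F/2 gives 99 − (4/2 − 1)·F = -6, so F = 105 and E = 210.

210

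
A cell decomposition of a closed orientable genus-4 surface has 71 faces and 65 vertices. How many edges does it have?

142

For a closed orientable surface of genus 4, χ = 2 − 2·4 = -6.
E = V + F − (-6) = 65 + 71 − (-6) = 142.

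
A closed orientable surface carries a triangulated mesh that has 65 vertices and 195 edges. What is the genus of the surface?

1

Every face is a triangle and each edge borders two faces, so 3F = 2·195, giving F = 130.
χ = V − E + F = 65 − 195 + 130 = 0.
For a closed orientable surface χ = 2 − 2g, so g = (2 − (0))/2 = 1.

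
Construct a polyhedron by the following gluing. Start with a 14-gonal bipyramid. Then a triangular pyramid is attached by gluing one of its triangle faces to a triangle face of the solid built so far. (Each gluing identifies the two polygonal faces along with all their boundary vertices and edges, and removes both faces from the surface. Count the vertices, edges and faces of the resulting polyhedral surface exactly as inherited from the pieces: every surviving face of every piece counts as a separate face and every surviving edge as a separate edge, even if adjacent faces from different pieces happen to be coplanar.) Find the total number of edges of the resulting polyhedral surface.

A 14-gonal bipyramid: V=16, E=42, F=28.
Attach a triangular pyramid (V=4, E=6, F=4) along a 3-gon: merge 3 vertices and 3 edges, delete both glued faces → V=17, E=45, F=30.
Check: V − E + F = 17 − 45 + 30 = 2.

45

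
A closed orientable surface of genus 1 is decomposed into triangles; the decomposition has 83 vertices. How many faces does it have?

χ = 2 − 2·1 = 0, and every face is a triangle so 3F = 2E.
V − E + F = 0 with E = 3F/2 gives 83 − (3/2 − 1)·F = 0, so F = 166 and E = 249.

166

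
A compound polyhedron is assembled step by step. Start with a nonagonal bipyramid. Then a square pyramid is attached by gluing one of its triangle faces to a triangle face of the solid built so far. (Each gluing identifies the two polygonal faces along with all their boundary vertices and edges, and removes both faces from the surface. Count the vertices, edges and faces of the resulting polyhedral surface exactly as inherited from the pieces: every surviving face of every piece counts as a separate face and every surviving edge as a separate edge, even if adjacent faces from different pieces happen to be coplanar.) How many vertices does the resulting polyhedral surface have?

13

A nonagonal bipyramid: V=11, E=27, F=18.
Attach a square pyramid (V=5, E=8, F=5) along a 3-gon: merge 3 vertices and 3 edges, delete both glued faces → V=13, E=32, F=21.
Check: V − E + F = 13 − 32 + 21 = 2.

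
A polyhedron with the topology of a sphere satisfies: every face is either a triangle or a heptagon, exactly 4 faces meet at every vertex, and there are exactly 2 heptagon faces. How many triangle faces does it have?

Let x be the number of triangles; then F = 2 + x.
Edge–face incidences: 2E = 7·2 + 3·x = 14 + 3x.
Every vertex has degree 4, so 4V = 2E.
Euler: V − E + F = 2 ⇒ (2E)/4 − E + (2 + x) = 2.
Multiply by 8: 2·(2E) − 4·(2E) + 8·(2 + x) = 16, i.e. 16 + 8x − 2·(14 + 3x) = 16.
Collecting terms: 2x − 12 = 16, so 2x = 28, so x = 14.
Then 2E = 14 + 3·14 = 56, so E = 28, V = 2E/4 = 14, F = 2 + 14 = 16.

14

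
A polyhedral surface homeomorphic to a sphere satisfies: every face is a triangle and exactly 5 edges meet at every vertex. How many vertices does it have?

Each face has 3 edges and each edge borders two faces, so 2E = 3F.
Each vertex has degree 5, so 5V = 2E and hence V = 3F/5.
Euler: V − E + F = 2 ⇒ (3F/5) − (3F/2) + F = 2.
Multiply by 10: (6 − 15 + 10)F = 20, i.e. 1F = 20.
So F = 20, E = 3·20/2 = 30, V = 3·20/5 = 12.

12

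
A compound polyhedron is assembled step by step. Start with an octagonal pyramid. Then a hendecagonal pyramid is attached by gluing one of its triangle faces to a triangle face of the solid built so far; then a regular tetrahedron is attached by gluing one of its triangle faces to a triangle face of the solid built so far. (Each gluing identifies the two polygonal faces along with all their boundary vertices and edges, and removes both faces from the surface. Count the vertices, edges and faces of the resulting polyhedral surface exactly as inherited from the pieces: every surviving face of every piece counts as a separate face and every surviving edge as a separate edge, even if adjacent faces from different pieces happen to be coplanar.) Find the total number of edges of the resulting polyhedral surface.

38

An octagonal pyramid: V=9, E=16, F=9.
Attach a hendecagonal pyramid (V=12, E=22, F=12) along a 3-gon: merge 3 vertices and 3 edges, delete both glued faces → V=18, E=35, F=19.
Attach a regular tetrahedron (V=4, E=6, F=4) along a 3-gon: merge 3 vertices and 3 edges, delete both glued faces → V=19, E=38, F=21.
Check: V − E + F = 19 − 38 + 21 = 2.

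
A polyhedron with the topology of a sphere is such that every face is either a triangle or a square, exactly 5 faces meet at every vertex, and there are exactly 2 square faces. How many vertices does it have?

Let x be the number of triangles; then F = 2 + x.
Edge–face incidences: 2E = 4·2 + 3·x = 8 + 3x.
Every vertex has degree 5, so 5V = 2E.
Euler: V − E + F = 2 ⇒ (2E)/5 − E + (2 + x) = 2.
Multiply by 10: 2·(2E) − 5·(2E) + 10·(2 + x) = 20, i.e. 20 + 10x − 3·(8 + 3x) = 20.
Collecting terms: x − 4 = 20, so x = 24.
Then 2E = 8 + 3·24 = 80, so E = 40, V = 2E/5 = 16, F = 2 + 24 = 26.

16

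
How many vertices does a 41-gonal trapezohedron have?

84

The n-trapezohedron (dual of the n-antiprism) has V = 2·41 + 2 = 84, E = 4·41 = 164, F = 2·41 = 82.
Check: V − E + F = 84 − 164 + 82 = 2.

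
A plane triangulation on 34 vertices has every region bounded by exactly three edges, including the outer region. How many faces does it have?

64

In a plane triangulation 3F = 2E and V − E + F = 2, so F = 2V − 4 = 2·34 − 4 = 64.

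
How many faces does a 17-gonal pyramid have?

A pyramid on an n-gon base has one n-gon and n triangles: V = 17 + 1 = 18, E = 2·17 = 34, F = 17 + 1 = 18.

18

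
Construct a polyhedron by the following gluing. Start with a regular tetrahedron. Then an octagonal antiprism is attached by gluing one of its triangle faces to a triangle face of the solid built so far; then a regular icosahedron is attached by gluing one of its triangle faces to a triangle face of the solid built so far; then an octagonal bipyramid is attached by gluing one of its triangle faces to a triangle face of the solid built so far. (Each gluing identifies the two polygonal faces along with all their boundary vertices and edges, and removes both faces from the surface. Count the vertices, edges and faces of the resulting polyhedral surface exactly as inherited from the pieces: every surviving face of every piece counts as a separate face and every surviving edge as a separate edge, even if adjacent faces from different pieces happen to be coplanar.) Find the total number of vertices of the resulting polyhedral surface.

33

A regular tetrahedron: V=4, E=6, F=4.
Attach an octagonal antiprism (V=16, E=32, F=18) along a 3-gon: merge 3 vertices and 3 edges, delete both glued faces → V=17, E=35, F=20.
Attach a regular icosahedron (V=12, E=30, F=20) along a 3-gon: merge 3 vertices and 3 edges, delete both glued faces → V=26, E=62, F=38.
Attach an octagonal bipyramid (V=10, E=24, F=16) along a 3-gon: merge 3 vertices and 3 edges, delete both glued faces → V=33, E=83, F=52.
Check: V − E + F = 33 − 83 + 52 = 2.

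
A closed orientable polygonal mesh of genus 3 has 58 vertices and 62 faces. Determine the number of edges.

124

For a closed orientable surface of genus 3, χ = 2 − 2·3 = -4.
E = V + F − (-4) = 58 + 62 − (-4) = 124.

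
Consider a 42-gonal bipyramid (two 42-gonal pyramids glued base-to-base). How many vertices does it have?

A bipyramid over an n-gon has 2n triangular faces and n + 2 vertices: V = 42 + 2 = 44, E = 3·42 = 126, F = 2·42 = 84.

44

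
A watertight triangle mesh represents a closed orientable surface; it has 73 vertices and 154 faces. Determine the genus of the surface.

3

Every face is a triangle, so 2E = 3·154 = 462, giving E = 231.
χ = V − E + F = 73 − 231 + 154 = -4.
For a closed orientable surface χ = 2 − 2g, so g = (2 − (-4))/2 = 3.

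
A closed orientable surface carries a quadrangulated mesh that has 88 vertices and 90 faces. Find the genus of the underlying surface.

2

Every face is a square, so 2E = 4·90 = 360, giving E = 180.
χ = V − E + F = 88 − 180 + 90 = -2.
For a closed orientable surface χ = 2 − 2g, so g = (2 − (-2))/2 = 2.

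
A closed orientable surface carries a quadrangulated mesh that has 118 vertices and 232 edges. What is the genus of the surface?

Every face is a square and each edge borders two faces, so 4F = 2·232, giving F = 116.
χ = V − E + F = 118 − 232 + 116 = 2.
For a closed orientable surface χ = 2 − 2g, so g = (2 − (2))/2 = 0.

0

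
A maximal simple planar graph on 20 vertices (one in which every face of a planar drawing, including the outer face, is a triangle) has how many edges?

54

In a plane triangulation 3F = 2E and V − E + F = 2, so E = 3V − 6 = 3·20 − 6 = 54.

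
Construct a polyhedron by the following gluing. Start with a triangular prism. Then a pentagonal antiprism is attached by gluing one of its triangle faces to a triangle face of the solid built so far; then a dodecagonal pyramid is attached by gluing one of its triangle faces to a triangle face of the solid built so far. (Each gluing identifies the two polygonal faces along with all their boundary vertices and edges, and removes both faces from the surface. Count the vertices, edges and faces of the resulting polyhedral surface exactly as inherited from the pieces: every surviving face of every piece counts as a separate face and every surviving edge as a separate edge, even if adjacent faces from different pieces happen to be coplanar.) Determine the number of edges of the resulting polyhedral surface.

A triangular prism: V=6, E=9, F=5.
Attach a pentagonal antiprism (V=10, E=20, F=12) along a 3-gon: merge 3 vertices and 3 edges, delete both glued faces → V=13, E=26, F=15.
Attach a dodecagonal pyramid (V=13, E=24, F=13) along a 3-gon: merge 3 vertices and 3 edges, delete both glued faces → V=23, E=47, F=26.
Check: V − E + F = 23 − 47 + 26 = 2.

47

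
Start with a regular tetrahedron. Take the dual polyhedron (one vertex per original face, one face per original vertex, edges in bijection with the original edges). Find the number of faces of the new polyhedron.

The base solid has V = 4, E = 6, F = 4.
The dual swaps V and F and preserves E: V′ = F = 4, E′ = E = 6, F′ = V = 4.

4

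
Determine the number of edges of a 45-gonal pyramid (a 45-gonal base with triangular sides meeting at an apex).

90

A pyramid on an n-gon base has one n-gon and n triangles: V = 45 + 1 = 46, E = 2·45 = 90, F = 45 + 1 = 46.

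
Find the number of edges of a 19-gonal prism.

A prism on an n-gon has two n-gon bases and n rectangular sides: V = 2·19 = 38, E = 3·19 = 57, F = 19 + 2 = 21.

57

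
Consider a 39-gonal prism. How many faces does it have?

A prism on an n-gon has two n-gon bases and n rectangular sides: V = 2·39 = 78, E = 3·39 = 117, F = 39 + 2 = 41.

41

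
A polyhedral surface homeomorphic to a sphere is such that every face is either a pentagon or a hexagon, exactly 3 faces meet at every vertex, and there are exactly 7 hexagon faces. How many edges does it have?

Let x be the number of pentagons; then F = 7 + x.
Edge–face incidences: 2E = 6·7 + 5·x = 42 + 5x.
Every vertex has degree 3, so 3V = 2E.
Euler: V − E + F = 2 ⇒ (2E)/3 − E + (7 + x) = 2.
Multiply by 6: 2·(2E) − 3·(2E) + 6·(7 + x) = 12, i.e. 42 + 6x − (42 + 5x) = 12.
Collecting terms: x = 12.
Then 2E = 42 + 5·12 = 102, so E = 51, V = 2E/3 = 34, F = 7 + 12 = 19.

51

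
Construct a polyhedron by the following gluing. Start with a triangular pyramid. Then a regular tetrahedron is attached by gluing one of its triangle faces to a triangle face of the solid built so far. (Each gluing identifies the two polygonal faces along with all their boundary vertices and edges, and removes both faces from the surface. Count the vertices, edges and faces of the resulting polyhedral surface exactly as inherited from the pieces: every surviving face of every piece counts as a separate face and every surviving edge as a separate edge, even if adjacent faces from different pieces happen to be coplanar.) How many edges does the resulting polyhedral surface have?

9

A triangular pyramid: V=4, E=6, F=4.
Attach a regular tetrahedron (V=4, E=6, F=4) along a 3-gon: merge 3 vertices and 3 edges, delete both glued faces → V=5, E=9, F=6.
Check: V − E + F = 5 − 9 + 6 = 2.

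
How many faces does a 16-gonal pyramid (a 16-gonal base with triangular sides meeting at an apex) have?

A pyramid on an n-gon base has one n-gon and n triangles: V = 16 + 1 = 17, E = 2·16 = 32, F = 16 + 1 = 17.

17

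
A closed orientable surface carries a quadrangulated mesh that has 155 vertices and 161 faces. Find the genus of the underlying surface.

4

Every face is a square, so 2E = 4·161 = 644, giving E = 322.
χ = V − E + F = 155 − 322 + 161 = -6.
For a closed orientable surface χ = 2 − 2g, so g = (2 − (-6))/2 = 4.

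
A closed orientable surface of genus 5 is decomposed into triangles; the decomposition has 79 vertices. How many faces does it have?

174

χ = 2 − 2·5 = -8, and every face is a triangle so 3F = 2E.
V − E + F = -8 with E = 3F/2 gives 79 − (3/2 − 1)·F = -8, so F = 174 and E = 261.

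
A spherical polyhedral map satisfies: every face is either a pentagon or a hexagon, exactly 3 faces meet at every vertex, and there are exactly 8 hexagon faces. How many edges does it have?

54

Let x be the number of pentagons; then F = 8 + x.
Edge–face incidences: 2E = 6·8 + 5·x = 48 + 5x.
Every vertex has degree 3, so 3V = 2E.
Euler: V − E + F = 2 ⇒ (2E)/3 − E + (8 + x) = 2.
Multiply by 6: 2·(2E) − 3·(2E) + 6·(8 + x) = 12, i.e. 48 + 6x − (48 + 5x) = 12.
Collecting terms: x = 12.
Then 2E = 48 + 5·12 = 108, so E = 54, V = 2E/3 = 36, F = 8 + 12 = 20.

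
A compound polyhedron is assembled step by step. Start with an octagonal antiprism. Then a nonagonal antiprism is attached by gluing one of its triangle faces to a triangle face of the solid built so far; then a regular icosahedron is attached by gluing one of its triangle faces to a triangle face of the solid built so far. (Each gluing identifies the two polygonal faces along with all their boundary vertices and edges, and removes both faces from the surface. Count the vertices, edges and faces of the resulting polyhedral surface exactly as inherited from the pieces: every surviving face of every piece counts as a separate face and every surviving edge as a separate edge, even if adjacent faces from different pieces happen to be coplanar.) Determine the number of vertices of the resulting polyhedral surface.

An octagonal antiprism: V=16, E=32, F=18.
Attach a nonagonal antiprism (V=18, E=36, F=20) along a 3-gon: merge 3 vertices and 3 edges, delete both glued faces → V=31, E=65, F=36.
Attach a regular icosahedron (V=12, E=30, F=20) along a 3-gon: merge 3 vertices and 3 edges, delete both glued faces → V=40, E=92, F=54.
Check: V − E + F = 40 − 92 + 54 = 2.

40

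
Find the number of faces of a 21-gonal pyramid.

A pyramid on an n-gon base has one n-gon and n triangles: V = 21 + 1 = 22, E = 2·21 = 42, F = 21 + 1 = 22.

22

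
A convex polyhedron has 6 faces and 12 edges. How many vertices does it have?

Here V − E + F = 2.
V = 2 + E − F = 2 + 12 − 6 = 8.

8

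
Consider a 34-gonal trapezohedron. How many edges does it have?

The n-trapezohedron (dual of the n-antiprism) has V = 2·34 + 2 = 70, E = 4·34 = 136, F = 2·34 = 68.

136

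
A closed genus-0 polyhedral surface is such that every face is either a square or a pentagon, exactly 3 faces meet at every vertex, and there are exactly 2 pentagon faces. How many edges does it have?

Let x be the number of squares; then F = 2 + x.
Edge–face incidences: 2E = 5·2 + 4·x = 10 + 4x.
Every vertex has degree 3, so 3V = 2E.
Euler: V − E + F = 2 ⇒ (2E)/3 − E + (2 + x) = 2.
Multiply by 6: 2·(2E) − 3·(2E) + 6·(2 + x) = 12, i.e. 12 + 6x − (10 + 4x) = 12.
Collecting terms: 2x + 2 = 12, so 2x = 10, so x = 5.
Then 2E = 10 + 4·5 = 30, so E = 15, V = 2E/3 = 10, F = 2 + 5 = 7.

15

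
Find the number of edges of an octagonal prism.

24

A prism on an n-gon has two n-gon bases and n rectangular sides: V = 2·8 = 16, E = 3·8 = 24, F = 8 + 2 = 10.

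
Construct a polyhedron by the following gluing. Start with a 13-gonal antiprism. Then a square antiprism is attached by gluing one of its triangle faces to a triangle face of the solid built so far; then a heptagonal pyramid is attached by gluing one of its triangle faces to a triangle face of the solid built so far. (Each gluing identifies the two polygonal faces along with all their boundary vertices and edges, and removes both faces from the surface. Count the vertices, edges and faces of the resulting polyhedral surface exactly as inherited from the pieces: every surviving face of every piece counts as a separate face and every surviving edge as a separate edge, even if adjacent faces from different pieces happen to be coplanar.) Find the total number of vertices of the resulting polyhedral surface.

36

A 13-gonal antiprism: V=26, E=52, F=28.
Attach a square antiprism (V=8, E=16, F=10) along a 3-gon: merge 3 vertices and 3 edges, delete both glued faces → V=31, E=65, F=36.
Attach a heptagonal pyramid (V=8, E=14, F=8) along a 3-gon: merge 3 vertices and 3 edges, delete both glued faces → V=36, E=76, F=42.
Check: V − E + F = 36 − 76 + 42 = 2.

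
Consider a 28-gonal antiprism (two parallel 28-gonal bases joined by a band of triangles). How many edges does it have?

112

An antiprism on an n-gon has two n-gon caps and 2n triangles: V = 2·28 = 56, E = 4·28 = 112, F = 2·28 + 2 = 58.
Check: V − E + F = 56 − 112 + 58 = 2.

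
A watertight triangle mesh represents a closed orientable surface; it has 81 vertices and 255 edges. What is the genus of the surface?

3

Every face is a triangle and each edge borders two faces, so 3F = 2·255, giving F = 170.
χ = V − E + F = 81 − 255 + 170 = -4.
For a closed orientable surface χ = 2 − 2g, so g = (2 − (-4))/2 = 3.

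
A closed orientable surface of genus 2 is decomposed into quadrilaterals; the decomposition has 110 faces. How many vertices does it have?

χ = 2 − 2·2 = -2, and every face is a square so 4F = 2E.
E = 4·110/2 = 220. Then V = -2 + E − F = -2 + 220 − 110 = 108.

108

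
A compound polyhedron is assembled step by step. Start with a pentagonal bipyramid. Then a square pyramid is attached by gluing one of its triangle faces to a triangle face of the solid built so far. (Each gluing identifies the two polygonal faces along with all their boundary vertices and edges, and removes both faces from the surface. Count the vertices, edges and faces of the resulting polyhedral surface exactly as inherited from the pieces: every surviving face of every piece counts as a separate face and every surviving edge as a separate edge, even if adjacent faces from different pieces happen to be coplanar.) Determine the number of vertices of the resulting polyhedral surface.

A pentagonal bipyramid: V=7, E=15, F=10.
Attach a square pyramid (V=5, E=8, F=5) along a 3-gon: merge 3 vertices and 3 edges, delete both glued faces → V=9, E=20, F=13.
Check: V − E + F = 9 − 20 + 13 = 2.

9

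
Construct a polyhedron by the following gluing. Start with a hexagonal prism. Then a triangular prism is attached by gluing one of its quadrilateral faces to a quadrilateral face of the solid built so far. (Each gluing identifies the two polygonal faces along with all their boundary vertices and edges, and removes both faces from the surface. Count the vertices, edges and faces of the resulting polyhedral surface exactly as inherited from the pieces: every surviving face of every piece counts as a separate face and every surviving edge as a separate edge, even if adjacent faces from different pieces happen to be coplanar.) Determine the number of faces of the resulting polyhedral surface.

11

A hexagonal prism: V=12, E=18, F=8.
Attach a triangular prism (V=6, E=9, F=5) along a 4-gon: merge 4 vertices and 4 edges, delete both glued faces → V=14, E=23, F=11.
Check: V − E + F = 14 − 23 + 11 = 2.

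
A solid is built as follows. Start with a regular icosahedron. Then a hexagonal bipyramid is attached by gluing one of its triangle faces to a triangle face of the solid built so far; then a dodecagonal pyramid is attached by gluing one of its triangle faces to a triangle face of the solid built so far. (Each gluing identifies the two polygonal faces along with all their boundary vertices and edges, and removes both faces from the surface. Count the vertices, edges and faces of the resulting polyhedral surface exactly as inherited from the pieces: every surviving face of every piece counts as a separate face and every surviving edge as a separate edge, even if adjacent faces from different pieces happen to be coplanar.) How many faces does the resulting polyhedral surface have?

A regular icosahedron: V=12, E=30, F=20.
Attach a hexagonal bipyramid (V=8, E=18, F=12) along a 3-gon: merge 3 vertices and 3 edges, delete both glued faces → V=17, E=45, F=30.
Attach a dodecagonal pyramid (V=13, E=24, F=13) along a 3-gon: merge 3 vertices and 3 edges, delete both glued faces → V=27, E=66, F=41.
Check: V − E + F = 27 − 66 + 41 = 2.

41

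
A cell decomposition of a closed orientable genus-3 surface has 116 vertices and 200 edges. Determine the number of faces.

80

For a closed orientable surface of genus 3, χ = 2 − 2·3 = -4.
F = -4 − V + E = -4 − 116 + 200 = 80.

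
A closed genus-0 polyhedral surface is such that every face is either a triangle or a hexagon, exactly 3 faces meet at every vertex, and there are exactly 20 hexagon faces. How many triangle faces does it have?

4

Let x be the number of triangles; then F = 20 + x.
Edge–face incidences: 2E = 6·20 + 3·x = 120 + 3x.
Every vertex has degree 3, so 3V = 2E.
Euler: V − E + F = 2 ⇒ (2E)/3 − E + (20 + x) = 2.
Multiply by 6: 2·(2E) − 3·(2E) + 6·(20 + x) = 12, i.e. 120 + 6x − (120 + 3x) = 12.
Collecting terms: 3x = 12, so x = 4.
Then 2E = 120 + 3·4 = 132, so E = 66, V = 2E/3 = 44, F = 20 + 4 = 24.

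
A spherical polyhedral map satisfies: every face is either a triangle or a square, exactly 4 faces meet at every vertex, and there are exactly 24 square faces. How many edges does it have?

Let x be the number of triangles; then F = 24 + x.
Edge–face incidences: 2E = 4·24 + 3·x = 96 + 3x.
Every vertex has degree 4, so 4V = 2E.
Euler: V − E + F = 2 ⇒ (2E)/4 − E + (24 + x) = 2.
Multiply by 8: 2·(2E) − 4·(2E) + 8·(24 + x) = 16, i.e. 192 + 8x − 2·(96 + 3x) = 16.
Collecting terms: 2x = 16, so x = 8.
Then 2E = 96 + 3·8 = 120, so E = 60, V = 2E/4 = 30, F = 24 + 8 = 32.

60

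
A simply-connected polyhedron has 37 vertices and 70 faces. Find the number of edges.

105

Here V − E + F = 2.
E = V + F − (2) = 37 + 70 − (2) = 105.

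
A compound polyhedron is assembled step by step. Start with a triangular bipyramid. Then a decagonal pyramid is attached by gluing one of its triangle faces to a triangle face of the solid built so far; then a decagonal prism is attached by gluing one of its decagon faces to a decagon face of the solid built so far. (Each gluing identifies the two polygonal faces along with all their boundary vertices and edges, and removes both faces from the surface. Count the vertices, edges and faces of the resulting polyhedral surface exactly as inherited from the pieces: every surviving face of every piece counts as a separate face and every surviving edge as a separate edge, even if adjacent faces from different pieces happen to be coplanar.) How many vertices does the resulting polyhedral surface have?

23

A triangular bipyramid: V=5, E=9, F=6.
Attach a decagonal pyramid (V=11, E=20, F=11) along a 3-gon: merge 3 vertices and 3 edges, delete both glued faces → V=13, E=26, F=15.
Attach a decagonal prism (V=20, E=30, F=12) along a 10-gon: merge 10 vertices and 10 edges, delete both glued faces → V=23, E=46, F=25.
Check: V − E + F = 23 − 46 + 25 = 2.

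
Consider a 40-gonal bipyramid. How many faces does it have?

A bipyramid over an n-gon has 2n triangular faces and n + 2 vertices: V = 40 + 2 = 42, E = 3·40 = 120, F = 2·40 = 80.
Check: V − E + F = 42 − 120 + 80 = 2.

80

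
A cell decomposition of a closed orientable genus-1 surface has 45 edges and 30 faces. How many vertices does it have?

For a closed orientable surface of genus 1, χ = 2 − 2·1 = 0.
V = 0 + E − F = 0 + 45 − 30 = 15.

15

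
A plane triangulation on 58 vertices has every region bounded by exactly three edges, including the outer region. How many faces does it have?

In a plane triangulation 3F = 2E and V − E + F = 2, so F = 2V − 4 = 2·58 − 4 = 112.

112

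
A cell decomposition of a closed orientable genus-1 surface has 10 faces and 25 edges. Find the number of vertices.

15

For a closed orientable surface of genus 1, χ = 2 − 2·1 = 0.
V = 0 + E − F = 0 + 25 − 10 = 15.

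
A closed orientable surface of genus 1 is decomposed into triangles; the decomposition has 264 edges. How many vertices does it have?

χ = 2 − 2·1 = 0, and every face is a triangle so 3F = 2E.
F = 2E/3 = 176. Then V = 0 + E − F = 0 + 264 − 176 = 88.

88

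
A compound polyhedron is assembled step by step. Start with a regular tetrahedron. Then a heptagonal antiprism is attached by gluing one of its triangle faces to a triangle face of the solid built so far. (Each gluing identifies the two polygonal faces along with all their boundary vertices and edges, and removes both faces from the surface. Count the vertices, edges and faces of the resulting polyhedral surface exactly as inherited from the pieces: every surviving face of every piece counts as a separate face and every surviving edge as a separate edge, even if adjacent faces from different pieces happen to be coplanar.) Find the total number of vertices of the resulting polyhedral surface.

A regular tetrahedron: V=4, E=6, F=4.
Attach a heptagonal antiprism (V=14, E=28, F=16) along a 3-gon: merge 3 vertices and 3 edges, delete both glued faces → V=15, E=31, F=18.
Check: V − E + F = 15 − 31 + 18 = 2.

15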